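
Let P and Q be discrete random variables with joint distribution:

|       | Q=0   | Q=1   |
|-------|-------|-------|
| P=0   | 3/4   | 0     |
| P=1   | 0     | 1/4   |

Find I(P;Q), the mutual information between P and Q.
Marginal P(P) (row sums):
  P(P=0) = 3/4 + 0 = 3/4
  P(P=1) = 0 + 1/4 = 1/4
Marginal P(Q) (column sums):
  P(Q=0) = 3/4 + 0 = 3/4
  P(Q=1) = 0 + 1/4 = 1/4

H(P) = -[(3/4)·log₂(3/4) + (1/4)·log₂(1/4)]
  = 0.3113 + 0.5000
  = 0.8113 bits
H(Q) = -[(3/4)·log₂(3/4) + (1/4)·log₂(1/4)]
  = 0.3113 + 0.5000
  = 0.8113 bits
H(P,Q) = -[(3/4)·log₂(3/4) + (1/4)·log₂(1/4)]
  = 0.3113 + 0.5000
  = 0.8113 bits

I(P;Q) = H(P) + H(Q) - H(P,Q)
  = 0.8113 + 0.8113 - 0.8113
  = 0.8113 bits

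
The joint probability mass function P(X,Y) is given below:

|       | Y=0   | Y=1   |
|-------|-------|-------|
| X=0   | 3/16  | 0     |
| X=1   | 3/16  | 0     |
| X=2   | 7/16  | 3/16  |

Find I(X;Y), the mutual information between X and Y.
Marginal P(X) (row sums):
  P(X=0) = 3/16 + 0 = 3/16
  P(X=1) = 3/16 + 0 = 3/16
  P(X=2) = 7/16 + 3/16 = 5/8
Marginal P(Y) (column sums):
  P(Y=0) = 3/16 + 3/16 + 7/16 = 13/16
  P(Y=1) = 0 + 0 + 3/16 = 3/16

H(X) = -[(3/16)·log₂(3/16) + (3/16)·log₂(3/16) + (5/8)·log₂(5/8)]
  = 0.4528 + 0.4528 + 0.4238
  = 1.3294 bits
H(Y) = -[(13/16)·log₂(13/16) + (3/16)·log₂(3/16)]
  = 0.2434 + 0.4528
  = 0.6962 bits
H(X,Y) = -[(3/16)·log₂(3/16) + (3/16)·log₂(3/16) + (7/16)·log₂(7/16) + (3/16)·log₂(3/16)]
  = 0.4528 + 0.4528 + 0.5218 + 0.4528
  = 1.8802 bits

I(X;Y) = H(X) + H(Y) - H(X,Y)
  = 1.3294 + 0.6962 - 1.8802
  = 0.1454 bits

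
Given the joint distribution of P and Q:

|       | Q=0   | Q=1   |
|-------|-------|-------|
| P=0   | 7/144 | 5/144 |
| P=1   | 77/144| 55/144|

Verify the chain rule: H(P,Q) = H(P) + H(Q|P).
Left side:
H(P,Q) = -[(7/144)·log₂(7/144) + (5/144)·log₂(5/144) + (77/144)·log₂(77/144) + (55/144)·log₂(55/144)]
  = 0.2121 + 0.1683 + 0.4829 + 0.5304
  = 1.3937 bits

Right side:
Marginal P(P) (row sums):
  P(P=0) = 7/144 + 5/144 = 1/12
  P(P=1) = 77/144 + 55/144 = 11/12
H(P) = -[(1/12)·log₂(1/12) + (11/12)·log₂(11/12)]
  = 0.2987 + 0.1151
  = 0.4138 bits
H(Q|P) = -Σ P(P,Q)·log₂ P(Q|P), where P(Q|P) = P(P,Q) / P(P)
  (P=0,Q=0): P(Q|P) = (7/144)/(1/12) = 7/12;  -(7/144)·log₂(7/12) = 0.0378
  (P=0,Q=1): P(Q|P) = (5/144)/(1/12) = 5/12;  -(5/144)·log₂(5/12) = 0.0439
  (P=1,Q=0): P(Q|P) = (77/144)/(11/12) = 7/12;  -(77/144)·log₂(7/12) = 0.4158
  (P=1,Q=1): P(Q|P) = (55/144)/(11/12) = 5/12;  -(55/144)·log₂(5/12) = 0.4824
H(Q|P) = 0.0378 + 0.0439 + 0.4158 + 0.4824
  = 0.9799 bits
H(P) + H(Q|P) = 0.4138 + 0.9799 = 1.3937 bits

Both sides equal 1.3937 bits, so the chain rule holds ✓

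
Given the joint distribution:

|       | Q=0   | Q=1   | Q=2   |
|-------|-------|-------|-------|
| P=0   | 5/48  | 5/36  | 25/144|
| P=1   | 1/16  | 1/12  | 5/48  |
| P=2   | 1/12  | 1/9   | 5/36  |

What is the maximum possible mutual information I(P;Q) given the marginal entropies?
The upper bound on mutual information is I(P;Q) ≤ min(H(P), H(Q)).

Marginal P(P) (row sums):
  P(P=0) = 5/48 + 5/36 + 25/144 = 5/12
  P(P=1) = 1/16 + 1/12 + 5/48 = 1/4
  P(P=2) = 1/12 + 1/9 + 5/36 = 1/3
Marginal P(Q) (column sums):
  P(Q=0) = 5/48 + 1/16 + 1/12 = 1/4
  P(Q=1) = 5/36 + 1/12 + 1/9 = 1/3
  P(Q=2) = 25/144 + 5/48 + 5/36 = 5/12

H(P) = -[(5/12)·log₂(5/12) + (1/4)·log₂(1/4) + (1/3)·log₂(1/3)]
  = 0.5263 + 0.5000 + 0.5283
  = 1.5546 bits
H(Q) = -[(1/4)·log₂(1/4) + (1/3)·log₂(1/3) + (5/12)·log₂(5/12)]
  = 0.5000 + 0.5283 + 0.5263
  = 1.5546 bits

Maximum possible I(P;Q) = min(1.5546, 1.5546) = 1.5546 bits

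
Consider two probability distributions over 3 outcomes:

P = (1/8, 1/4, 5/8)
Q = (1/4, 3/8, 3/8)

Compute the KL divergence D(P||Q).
D(P||Q) = Σ P(i) log₂(P(i)/Q(i))
  i=0: (1/8) × log₂((1/8)/(1/4)) = (1/8) × log₂(1/2) = -0.1250
  i=1: (1/4) × log₂((1/4)/(3/8)) = (1/4) × log₂(2/3) = -0.1462
  i=2: (5/8) × log₂((5/8)/(3/8)) = (5/8) × log₂(5/3) = 0.4606
D(P||Q) = -0.1250 - 0.1462 + 0.4606
  = 0.1894 bits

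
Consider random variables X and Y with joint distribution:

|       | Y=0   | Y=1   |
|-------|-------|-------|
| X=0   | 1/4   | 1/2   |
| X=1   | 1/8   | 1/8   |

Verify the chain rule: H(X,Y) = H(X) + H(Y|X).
Left side:
H(X,Y) = -[(1/4)·log₂(1/4) + (1/2)·log₂(1/2) + (1/8)·log₂(1/8) + (1/8)·log₂(1/8)]
  = 0.5000 + 0.5000 + 0.3750 + 0.3750
  = 1.7500 bits

Right side:
Marginal P(X) (row sums):
  P(X=0) = 1/4 + 1/2 = 3/4
  P(X=1) = 1/8 + 1/8 = 1/4
H(X) = -[(3/4)·log₂(3/4) + (1/4)·log₂(1/4)]
  = 0.3113 + 0.5000
  = 0.8113 bits
H(Y|X) = -Σ P(X,Y)·log₂ P(Y|X), where P(Y|X) = P(X,Y) / P(X)
  (X=0,Y=0): P(Y|X) = (1/4)/(3/4) = 1/3;  -(1/4)·log₂(1/3) = 0.3962
  (X=0,Y=1): P(Y|X) = (1/2)/(3/4) = 2/3;  -(1/2)·log₂(2/3) = 0.2925
  (X=1,Y=0): P(Y|X) = (1/8)/(1/4) = 1/2;  -(1/8)·log₂(1/2) = 0.1250
  (X=1,Y=1): P(Y|X) = (1/8)/(1/4) = 1/2;  -(1/8)·log₂(1/2) = 0.1250
H(Y|X) = 0.3962 + 0.2925 + 0.1250 + 0.1250
  = 0.9387 bits
H(X) + H(Y|X) = 0.8113 + 0.9387 = 1.7500 bits

Both sides equal 1.7500 bits, so the chain rule holds ✓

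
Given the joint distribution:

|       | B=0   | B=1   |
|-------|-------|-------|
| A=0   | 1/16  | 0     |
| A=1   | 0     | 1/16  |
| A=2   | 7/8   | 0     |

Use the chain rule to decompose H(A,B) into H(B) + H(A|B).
By the chain rule: H(A,B) = H(B) + H(A|B)

Marginal P(B) (column sums):
  P(B=0) = 1/16 + 0 + 7/8 = 15/16
  P(B=1) = 0 + 1/16 + 0 = 1/16
H(B) = -[(15/16)·log₂(15/16) + (1/16)·log₂(1/16)]
  = 0.0873 + 0.2500
  = 0.3373 bits
H(A|B) = -Σ P(A,B)·log₂ P(A|B), where P(A|B) = P(A,B) / P(B)
  (cells with P(A,B) = 0 contribute 0)
  (A=0,B=0): P(A|B) = (1/16)/(15/16) = 1/15;  -(1/16)·log₂(1/15) = 0.2442
  (A=1,B=1): P(A|B) = (1/16)/(1/16) = 1;  -(1/16)·log₂(1) = 0.0000
  (A=2,B=0): P(A|B) = (7/8)/(15/16) = 14/15;  -(7/8)·log₂(14/15) = 0.0871
H(A|B) = 0.2442 + 0.0000 + 0.0871
  = 0.3313 bits

H(A,B) = H(B) + H(A|B) = 0.3373 + 0.3313 = 0.6686 bits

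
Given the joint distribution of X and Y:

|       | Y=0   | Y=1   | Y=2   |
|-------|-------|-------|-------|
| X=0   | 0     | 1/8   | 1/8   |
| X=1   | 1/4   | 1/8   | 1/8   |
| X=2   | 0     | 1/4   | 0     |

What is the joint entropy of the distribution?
H(X,Y) = -Σ P(X,Y) log₂ P(X,Y), summed over the non-zero cells:
H(X,Y) = -[(1/8)·log₂(1/8) + (1/8)·log₂(1/8) + (1/4)·log₂(1/4) + (1/8)·log₂(1/8) + (1/8)·log₂(1/8) + (1/4)·log₂(1/4)]
  = 0.3750 + 0.3750 + 0.5000 + 0.3750 + 0.3750 + 0.5000
  = 2.5000 bits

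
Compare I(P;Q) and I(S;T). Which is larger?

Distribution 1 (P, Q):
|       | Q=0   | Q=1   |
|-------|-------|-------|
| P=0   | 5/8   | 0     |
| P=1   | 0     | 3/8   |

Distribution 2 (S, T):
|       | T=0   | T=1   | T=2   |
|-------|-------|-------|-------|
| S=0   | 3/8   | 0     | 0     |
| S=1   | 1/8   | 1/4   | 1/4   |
Distribution 1 (P, Q):
Marginal P(P) (row sums):
  P(P=0) = 5/8 + 0 = 5/8
  P(P=1) = 0 + 3/8 = 3/8
Marginal P(Q) (column sums):
  P(Q=0) = 5/8 + 0 = 5/8
  P(Q=1) = 0 + 3/8 = 3/8

H(P) = -[(5/8)·log₂(5/8) + (3/8)·log₂(3/8)]
  = 0.4238 + 0.5306
  = 0.9544 bits
H(Q) = -[(5/8)·log₂(5/8) + (3/8)·log₂(3/8)]
  = 0.4238 + 0.5306
  = 0.9544 bits
H(P,Q) = -[(5/8)·log₂(5/8) + (3/8)·log₂(3/8)]
  = 0.4238 + 0.5306
  = 0.9544 bits

I(P;Q) = H(P) + H(Q) - H(P,Q)
  = 0.9544 + 0.9544 - 0.9544
  = 0.9544 bits

Distribution 2 (S, T):
Marginal P(S) (row sums):
  P(S=0) = 3/8 + 0 + 0 = 3/8
  P(S=1) = 1/8 + 1/4 + 1/4 = 5/8
Marginal P(T) (column sums):
  P(T=0) = 3/8 + 1/8 = 1/2
  P(T=1) = 0 + 1/4 = 1/4
  P(T=2) = 0 + 1/4 = 1/4

H(S) = -[(3/8)·log₂(3/8) + (5/8)·log₂(5/8)]
  = 0.5306 + 0.4238
  = 0.9544 bits
H(T) = -[(1/2)·log₂(1/2) + (1/4)·log₂(1/4) + (1/4)·log₂(1/4)]
  = 0.5000 + 0.5000 + 0.5000
  = 1.5000 bits
H(S,T) = -[(3/8)·log₂(3/8) + (1/8)·log₂(1/8) + (1/4)·log₂(1/4) + (1/4)·log₂(1/4)]
  = 0.5306 + 0.3750 + 0.5000 + 0.5000
  = 1.9056 bits

I(S;T) = H(S) + H(T) - H(S,T)
  = 0.9544 + 1.5000 - 1.9056
  = 0.5488 bits

I(P;Q) = 0.9544 bits > I(S;T) = 0.5488 bits, so (P, Q) has the higher mutual information (stronger dependence).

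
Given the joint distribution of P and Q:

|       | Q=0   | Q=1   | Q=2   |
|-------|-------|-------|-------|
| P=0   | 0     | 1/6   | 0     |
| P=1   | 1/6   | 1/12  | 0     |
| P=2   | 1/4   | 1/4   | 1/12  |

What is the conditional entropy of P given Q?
Marginal P(Q) (column sums):
  P(Q=0) = 0 + 1/6 + 1/4 = 5/12
  P(Q=1) = 1/6 + 1/12 + 1/4 = 1/2
  P(Q=2) = 0 + 0 + 1/12 = 1/12

H(P|Q) = -Σ P(P,Q)·log₂ P(P|Q), where P(P|Q) = P(P,Q) / P(Q)
  (cells with P(P,Q) = 0 contribute 0)
  (P=0,Q=1): P(P|Q) = (1/6)/(1/2) = 1/3;  -(1/6)·log₂(1/3) = 0.2642
  (P=1,Q=0): P(P|Q) = (1/6)/(5/12) = 2/5;  -(1/6)·log₂(2/5) = 0.2203
  (P=1,Q=1): P(P|Q) = (1/12)/(1/2) = 1/6;  -(1/12)·log₂(1/6) = 0.2154
  (P=2,Q=0): P(P|Q) = (1/4)/(5/12) = 3/5;  -(1/4)·log₂(3/5) = 0.1842
  (P=2,Q=1): P(P|Q) = (1/4)/(1/2) = 1/2;  -(1/4)·log₂(1/2) = 0.2500
  (P=2,Q=2): P(P|Q) = (1/12)/(1/12) = 1;  -(1/12)·log₂(1) = 0.0000
H(P|Q) = 0.2642 + 0.2203 + 0.2154 + 0.1842 + 0.2500 + 0.0000
  = 1.1341 bits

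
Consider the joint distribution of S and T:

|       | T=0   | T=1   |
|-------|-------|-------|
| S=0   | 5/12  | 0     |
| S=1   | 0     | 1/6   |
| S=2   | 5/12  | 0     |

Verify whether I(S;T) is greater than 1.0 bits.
Marginal P(S) (row sums):
  P(S=0) = 5/12 + 0 = 5/12
  P(S=1) = 0 + 1/6 = 1/6
  P(S=2) = 5/12 + 0 = 5/12
Marginal P(T) (column sums):
  P(T=0) = 5/12 + 0 + 5/12 = 5/6
  P(T=1) = 0 + 1/6 + 0 = 1/6

H(S) = -[(5/12)·log₂(5/12) + (1/6)·log₂(1/6) + (5/12)·log₂(5/12)]
  = 0.5263 + 0.4308 + 0.5263
  = 1.4834 bits
H(T) = -[(5/6)·log₂(5/6) + (1/6)·log₂(1/6)]
  = 0.2192 + 0.4308
  = 0.6500 bits
H(S,T) = -[(5/12)·log₂(5/12) + (1/6)·log₂(1/6) + (5/12)·log₂(5/12)]
  = 0.5263 + 0.4308 + 0.5263
  = 1.4834 bits

I(S;T) = H(S) + H(T) - H(S,T)
  = 1.4834 + 0.6500 - 1.4834
  = 0.6500 bits

No. I(S;T) = 0.6500 bits, which is ≤ 1.0 bits.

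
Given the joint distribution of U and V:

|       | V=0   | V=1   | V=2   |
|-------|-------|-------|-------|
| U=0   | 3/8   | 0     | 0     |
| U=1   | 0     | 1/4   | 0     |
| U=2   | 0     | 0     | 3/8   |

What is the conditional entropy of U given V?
Marginal P(V) (column sums):
  P(V=0) = 3/8 + 0 + 0 = 3/8
  P(V=1) = 0 + 1/4 + 0 = 1/4
  P(V=2) = 0 + 0 + 3/8 = 3/8

H(U|V) = -Σ P(U,V)·log₂ P(U|V), where P(U|V) = P(U,V) / P(V)
  (cells with P(U,V) = 0 contribute 0)
  (U=0,V=0): P(U|V) = (3/8)/(3/8) = 1;  -(3/8)·log₂(1) = 0.0000
  (U=1,V=1): P(U|V) = (1/4)/(1/4) = 1;  -(1/4)·log₂(1) = 0.0000
  (U=2,V=2): P(U|V) = (3/8)/(3/8) = 1;  -(3/8)·log₂(1) = 0.0000
H(U|V) = 0.0000 + 0.0000 + 0.0000
  = 0.0000 bits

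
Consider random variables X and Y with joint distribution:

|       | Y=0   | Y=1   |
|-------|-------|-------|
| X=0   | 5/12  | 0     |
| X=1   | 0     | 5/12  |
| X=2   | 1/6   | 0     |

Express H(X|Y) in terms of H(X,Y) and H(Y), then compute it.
H(X|Y) = H(X,Y) - H(Y)

Marginal P(Y) (column sums):
  P(Y=0) = 5/12 + 0 + 1/6 = 7/12
  P(Y=1) = 0 + 5/12 + 0 = 5/12

H(X,Y) = -[(5/12)·log₂(5/12) + (5/12)·log₂(5/12) + (1/6)·log₂(1/6)]
  = 0.5263 + 0.5263 + 0.4308
  = 1.4834 bits
H(Y) = -[(7/12)·log₂(7/12) + (5/12)·log₂(5/12)]
  = 0.4536 + 0.5263
  = 0.9799 bits

H(X|Y) = 1.4834 - 0.9799 = 0.5035 bits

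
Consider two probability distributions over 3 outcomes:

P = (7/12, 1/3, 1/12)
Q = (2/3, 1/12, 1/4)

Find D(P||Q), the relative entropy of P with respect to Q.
D(P||Q) = Σ P(i) log₂(P(i)/Q(i))
  i=0: (7/12) × log₂((7/12)/(2/3)) = (7/12) × log₂(7/8) = -0.1124
  i=1: (1/3) × log₂((1/3)/(1/12)) = (1/3) × log₂(4) = 0.6667
  i=2: (1/12) × log₂((1/12)/(1/4)) = (1/12) × log₂(1/3) = -0.1321
D(P||Q) = -0.1124 + 0.6667 - 0.1321
  = 0.4222 bits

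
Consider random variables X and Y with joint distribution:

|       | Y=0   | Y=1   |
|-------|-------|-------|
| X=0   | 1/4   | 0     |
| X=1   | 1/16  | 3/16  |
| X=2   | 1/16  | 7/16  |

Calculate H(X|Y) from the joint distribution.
Marginal P(Y) (column sums):
  P(Y=0) = 1/4 + 1/16 + 1/16 = 3/8
  P(Y=1) = 0 + 3/16 + 7/16 = 5/8

H(X|Y) = -Σ P(X,Y)·log₂ P(X|Y), where P(X|Y) = P(X,Y) / P(Y)
  (cells with P(X,Y) = 0 contribute 0)
  (X=0,Y=0): P(X|Y) = (1/4)/(3/8) = 2/3;  -(1/4)·log₂(2/3) = 0.1462
  (X=1,Y=0): P(X|Y) = (1/16)/(3/8) = 1/6;  -(1/16)·log₂(1/6) = 0.1616
  (X=1,Y=1): P(X|Y) = (3/16)/(5/8) = 3/10;  -(3/16)·log₂(3/10) = 0.3257
  (X=2,Y=0): P(X|Y) = (1/16)/(3/8) = 1/6;  -(1/16)·log₂(1/6) = 0.1616
  (X=2,Y=1): P(X|Y) = (7/16)/(5/8) = 7/10;  -(7/16)·log₂(7/10) = 0.2251
H(X|Y) = 0.1462 + 0.1616 + 0.3257 + 0.1616 + 0.2251
  = 1.0202 bits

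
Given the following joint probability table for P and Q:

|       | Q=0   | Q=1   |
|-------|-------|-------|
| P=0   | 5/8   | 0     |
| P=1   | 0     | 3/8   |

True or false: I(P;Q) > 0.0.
Marginal P(P) (row sums):
  P(P=0) = 5/8 + 0 = 5/8
  P(P=1) = 0 + 3/8 = 3/8
Marginal P(Q) (column sums):
  P(Q=0) = 5/8 + 0 = 5/8
  P(Q=1) = 0 + 3/8 = 3/8

H(P) = -[(5/8)·log₂(5/8) + (3/8)·log₂(3/8)]
  = 0.4238 + 0.5306
  = 0.9544 bits
H(Q) = -[(5/8)·log₂(5/8) + (3/8)·log₂(3/8)]
  = 0.4238 + 0.5306
  = 0.9544 bits
H(P,Q) = -[(5/8)·log₂(5/8) + (3/8)·log₂(3/8)]
  = 0.4238 + 0.5306
  = 0.9544 bits

I(P;Q) = H(P) + H(Q) - H(P,Q)
  = 0.9544 + 0.9544 - 0.9544
  = 0.9544 bits

True. I(P;Q) = 0.9544 bits, which is > 0.0 bits.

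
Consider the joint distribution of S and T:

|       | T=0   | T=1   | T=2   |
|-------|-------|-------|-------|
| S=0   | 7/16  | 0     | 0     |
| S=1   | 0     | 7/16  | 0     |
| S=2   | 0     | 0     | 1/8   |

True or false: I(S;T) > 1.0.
Marginal P(S) (row sums):
  P(S=0) = 7/16 + 0 + 0 = 7/16
  P(S=1) = 0 + 7/16 + 0 = 7/16
  P(S=2) = 0 + 0 + 1/8 = 1/8
Marginal P(T) (column sums):
  P(T=0) = 7/16 + 0 + 0 = 7/16
  P(T=1) = 0 + 7/16 + 0 = 7/16
  P(T=2) = 0 + 0 + 1/8 = 1/8

H(S) = -[(7/16)·log₂(7/16) + (7/16)·log₂(7/16) + (1/8)·log₂(1/8)]
  = 0.5218 + 0.5218 + 0.3750
  = 1.4186 bits
H(T) = -[(7/16)·log₂(7/16) + (7/16)·log₂(7/16) + (1/8)·log₂(1/8)]
  = 0.5218 + 0.5218 + 0.3750
  = 1.4186 bits
H(S,T) = -[(7/16)·log₂(7/16) + (7/16)·log₂(7/16) + (1/8)·log₂(1/8)]
  = 0.5218 + 0.5218 + 0.3750
  = 1.4186 bits

I(S;T) = H(S) + H(T) - H(S,T)
  = 1.4186 + 1.4186 - 1.4186
  = 1.4186 bits

True. I(S;T) = 1.4186 bits, which is > 1.0 bits.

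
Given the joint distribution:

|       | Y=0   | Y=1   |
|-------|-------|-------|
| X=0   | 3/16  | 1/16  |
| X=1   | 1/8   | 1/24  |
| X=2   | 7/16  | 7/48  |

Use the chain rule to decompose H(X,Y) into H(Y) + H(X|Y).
By the chain rule: H(X,Y) = H(Y) + H(X|Y)

Marginal P(Y) (column sums):
  P(Y=0) = 3/16 + 1/8 + 7/16 = 3/4
  P(Y=1) = 1/16 + 1/24 + 7/48 = 1/4
H(Y) = -[(3/4)·log₂(3/4) + (1/4)·log₂(1/4)]
  = 0.3113 + 0.5000
  = 0.8113 bits
H(X|Y) = -Σ P(X,Y)·log₂ P(X|Y), where P(X|Y) = P(X,Y) / P(Y)
  (X=0,Y=0): P(X|Y) = (3/16)/(3/4) = 1/4;  -(3/16)·log₂(1/4) = 0.3750
  (X=0,Y=1): P(X|Y) = (1/16)/(1/4) = 1/4;  -(1/16)·log₂(1/4) = 0.1250
  (X=1,Y=0): P(X|Y) = (1/8)/(3/4) = 1/6;  -(1/8)·log₂(1/6) = 0.3231
  (X=1,Y=1): P(X|Y) = (1/24)/(1/4) = 1/6;  -(1/24)·log₂(1/6) = 0.1077
  (X=2,Y=0): P(X|Y) = (7/16)/(3/4) = 7/12;  -(7/16)·log₂(7/12) = 0.3402
  (X=2,Y=1): P(X|Y) = (7/48)/(1/4) = 7/12;  -(7/48)·log₂(7/12) = 0.1134
H(X|Y) = 0.3750 + 0.1250 + 0.3231 + 0.1077 + 0.3402 + 0.1134
  = 1.3844 bits

H(X,Y) = H(Y) + H(X|Y) = 0.8113 + 1.3844 = 2.1957 bits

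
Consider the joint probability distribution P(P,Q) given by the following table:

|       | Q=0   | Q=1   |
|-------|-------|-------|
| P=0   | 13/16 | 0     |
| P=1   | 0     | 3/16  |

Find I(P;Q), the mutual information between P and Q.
Marginal P(P) (row sums):
  P(P=0) = 13/16 + 0 = 13/16
  P(P=1) = 0 + 3/16 = 3/16
Marginal P(Q) (column sums):
  P(Q=0) = 13/16 + 0 = 13/16
  P(Q=1) = 0 + 3/16 = 3/16

H(P) = -[(13/16)·log₂(13/16) + (3/16)·log₂(3/16)]
  = 0.2434 + 0.4528
  = 0.6962 bits
H(Q) = -[(13/16)·log₂(13/16) + (3/16)·log₂(3/16)]
  = 0.2434 + 0.4528
  = 0.6962 bits
H(P,Q) = -[(13/16)·log₂(13/16) + (3/16)·log₂(3/16)]
  = 0.2434 + 0.4528
  = 0.6962 bits

I(P;Q) = H(P) + H(Q) - H(P,Q)
  = 0.6962 + 0.6962 - 0.6962
  = 0.6962 bits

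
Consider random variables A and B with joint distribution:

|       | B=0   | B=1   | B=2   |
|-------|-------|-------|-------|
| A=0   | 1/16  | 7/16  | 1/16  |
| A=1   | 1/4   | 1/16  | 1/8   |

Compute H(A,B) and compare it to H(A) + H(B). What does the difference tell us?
Marginal P(A) (row sums):
  P(A=0) = 1/16 + 7/16 + 1/16 = 9/16
  P(A=1) = 1/4 + 1/16 + 1/8 = 7/16
Marginal P(B) (column sums):
  P(B=0) = 1/16 + 1/4 = 5/16
  P(B=1) = 7/16 + 1/16 = 1/2
  P(B=2) = 1/16 + 1/8 = 3/16

H(A,B) = -[(1/16)·log₂(1/16) + (7/16)·log₂(7/16) + (1/16)·log₂(1/16) + (1/4)·log₂(1/4) + (1/16)·log₂(1/16) + (1/8)·log₂(1/8)]
  = 0.2500 + 0.5218 + 0.2500 + 0.5000 + 0.2500 + 0.3750
  = 2.1468 bits
H(A) = -[(9/16)·log₂(9/16) + (7/16)·log₂(7/16)]
  = 0.4669 + 0.5218
  = 0.9887 bits
H(B) = -[(5/16)·log₂(5/16) + (1/2)·log₂(1/2) + (3/16)·log₂(3/16)]
  = 0.5244 + 0.5000 + 0.4528
  = 1.4772 bits

H(A) + H(B) = 0.9887 + 1.4772 = 2.4659 bits
Difference: H(A) + H(B) - H(A,B) = 2.4659 - 2.1468 = 0.3191 bits = I(A;B)

The difference is the mutual information; it is positive here, so A and B are dependent (knowing one reduces uncertainty about the other by 0.3191 bits).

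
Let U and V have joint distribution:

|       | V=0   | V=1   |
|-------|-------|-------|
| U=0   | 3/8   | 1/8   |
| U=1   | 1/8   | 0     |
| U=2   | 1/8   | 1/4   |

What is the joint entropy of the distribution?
H(U,V) = -Σ P(U,V) log₂ P(U,V), summed over the non-zero cells:
H(U,V) = -[(3/8)·log₂(3/8) + (1/8)·log₂(1/8) + (1/8)·log₂(1/8) + (1/8)·log₂(1/8) + (1/4)·log₂(1/4)]
  = 0.5306 + 0.3750 + 0.3750 + 0.3750 + 0.5000
  = 2.1556 bits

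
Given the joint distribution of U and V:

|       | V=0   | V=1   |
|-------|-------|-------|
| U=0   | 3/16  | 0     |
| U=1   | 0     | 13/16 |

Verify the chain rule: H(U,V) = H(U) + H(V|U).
Left side:
H(U,V) = -[(3/16)·log₂(3/16) + (13/16)·log₂(13/16)]
  = 0.4528 + 0.2434
  = 0.6962 bits

Right side:
Marginal P(U) (row sums):
  P(U=0) = 3/16 + 0 = 3/16
  P(U=1) = 0 + 13/16 = 13/16
H(U) = -[(3/16)·log₂(3/16) + (13/16)·log₂(13/16)]
  = 0.4528 + 0.2434
  = 0.6962 bits
H(V|U) = -Σ P(U,V)·log₂ P(V|U), where P(V|U) = P(U,V) / P(U)
  (cells with P(U,V) = 0 contribute 0)
  (U=0,V=0): P(V|U) = (3/16)/(3/16) = 1;  -(3/16)·log₂(1) = 0.0000
  (U=1,V=1): P(V|U) = (13/16)/(13/16) = 1;  -(13/16)·log₂(1) = 0.0000
H(V|U) = 0.0000 + 0.0000
  = 0.0000 bits
H(U) + H(V|U) = 0.6962 + 0.0000 = 0.6962 bits

Both sides equal 0.6962 bits, so the chain rule holds ✓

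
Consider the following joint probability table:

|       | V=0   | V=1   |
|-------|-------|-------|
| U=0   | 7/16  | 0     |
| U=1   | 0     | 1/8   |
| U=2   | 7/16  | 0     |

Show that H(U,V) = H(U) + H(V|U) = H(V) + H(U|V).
Marginal P(U) (row sums):
  P(U=0) = 7/16 + 0 = 7/16
  P(U=1) = 0 + 1/8 = 1/8
  P(U=2) = 7/16 + 0 = 7/16
Marginal P(V) (column sums):
  P(V=0) = 7/16 + 0 + 7/16 = 7/8
  P(V=1) = 0 + 1/8 + 0 = 1/8

Decomposition 1: H(U) + H(V|U)
H(U) = -[(7/16)·log₂(7/16) + (1/8)·log₂(1/8) + (7/16)·log₂(7/16)]
  = 0.5218 + 0.3750 + 0.5218
  = 1.4186 bits
H(V|U) = -Σ P(U,V)·log₂ P(V|U), where P(V|U) = P(U,V) / P(U)
  (cells with P(U,V) = 0 contribute 0)
  (U=0,V=0): P(V|U) = (7/16)/(7/16) = 1;  -(7/16)·log₂(1) = 0.0000
  (U=1,V=1): P(V|U) = (1/8)/(1/8) = 1;  -(1/8)·log₂(1) = 0.0000
  (U=2,V=0): P(V|U) = (7/16)/(7/16) = 1;  -(7/16)·log₂(1) = 0.0000
H(V|U) = 0.0000 + 0.0000 + 0.0000
  = 0.0000 bits
H(U) + H(V|U) = 1.4186 + 0.0000 = 1.4186 bits

Decomposition 2: H(V) + H(U|V)
H(V) = -[(7/8)·log₂(7/8) + (1/8)·log₂(1/8)]
  = 0.1686 + 0.3750
  = 0.5436 bits
H(U|V) = -Σ P(U,V)·log₂ P(U|V), where P(U|V) = P(U,V) / P(V)
  (cells with P(U,V) = 0 contribute 0)
  (U=0,V=0): P(U|V) = (7/16)/(7/8) = 1/2;  -(7/16)·log₂(1/2) = 0.4375
  (U=1,V=1): P(U|V) = (1/8)/(1/8) = 1;  -(1/8)·log₂(1) = 0.0000
  (U=2,V=0): P(U|V) = (7/16)/(7/8) = 1/2;  -(7/16)·log₂(1/2) = 0.4375
H(U|V) = 0.4375 + 0.0000 + 0.4375
  = 0.8750 bits
H(V) + H(U|V) = 0.5436 + 0.8750 = 1.4186 bits

Direct computation of the joint entropy:
H(U,V) = -[(7/16)·log₂(7/16) + (1/8)·log₂(1/8) + (7/16)·log₂(7/16)]
  = 0.5218 + 0.3750 + 0.5218
  = 1.4186 bits

All three agree: H(U,V) = 1.4186 bits ✓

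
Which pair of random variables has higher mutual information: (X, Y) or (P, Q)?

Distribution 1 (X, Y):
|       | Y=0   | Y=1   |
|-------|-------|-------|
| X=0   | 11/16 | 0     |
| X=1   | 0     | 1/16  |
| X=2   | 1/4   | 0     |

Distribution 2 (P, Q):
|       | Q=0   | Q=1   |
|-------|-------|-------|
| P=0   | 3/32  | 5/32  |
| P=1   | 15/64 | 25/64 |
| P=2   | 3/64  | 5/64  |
Distribution 1 (X, Y):
Marginal P(X) (row sums):
  P(X=0) = 11/16 + 0 = 11/16
  P(X=1) = 0 + 1/16 = 1/16
  P(X=2) = 1/4 + 0 = 1/4
Marginal P(Y) (column sums):
  P(Y=0) = 11/16 + 0 + 1/4 = 15/16
  P(Y=1) = 0 + 1/16 + 0 = 1/16

H(X) = -[(11/16)·log₂(11/16) + (1/16)·log₂(1/16) + (1/4)·log₂(1/4)]
  = 0.3716 + 0.2500 + 0.5000
  = 1.1216 bits
H(Y) = -[(15/16)·log₂(15/16) + (1/16)·log₂(1/16)]
  = 0.0873 + 0.2500
  = 0.3373 bits
H(X,Y) = -[(11/16)·log₂(11/16) + (1/16)·log₂(1/16) + (1/4)·log₂(1/4)]
  = 0.3716 + 0.2500 + 0.5000
  = 1.1216 bits

I(X;Y) = H(X) + H(Y) - H(X,Y)
  = 1.1216 + 0.3373 - 1.1216
  = 0.3373 bits

Distribution 2 (P, Q):
Marginal P(P) (row sums):
  P(P=0) = 3/32 + 5/32 = 1/4
  P(P=1) = 15/64 + 25/64 = 5/8
  P(P=2) = 3/64 + 5/64 = 1/8
Marginal P(Q) (column sums):
  P(Q=0) = 3/32 + 15/64 + 3/64 = 3/8
  P(Q=1) = 5/32 + 25/64 + 5/64 = 5/8

H(P) = -[(1/4)·log₂(1/4) + (5/8)·log₂(5/8) + (1/8)·log₂(1/8)]
  = 0.5000 + 0.4238 + 0.3750
  = 1.2988 bits
H(Q) = -[(3/8)·log₂(3/8) + (5/8)·log₂(5/8)]
  = 0.5306 + 0.4238
  = 0.9544 bits
H(P,Q) = -[(3/32)·log₂(3/32) + (5/32)·log₂(5/32) + (15/64)·log₂(15/64) + (25/64)·log₂(25/64) + (3/64)·log₂(3/64) + (5/64)·log₂(5/64)]
  = 0.3202 + 0.4184 + 0.4906 + 0.5297 + 0.2070 + 0.2873
  = 2.2532 bits

I(P;Q) = H(P) + H(Q) - H(P,Q)
  = 1.2988 + 0.9544 - 2.2532
  = 0.0000 bits

I(X;Y) = 0.3373 bits > I(P;Q) = 0.0000 bits, so (X, Y) has the higher mutual information (stronger dependence).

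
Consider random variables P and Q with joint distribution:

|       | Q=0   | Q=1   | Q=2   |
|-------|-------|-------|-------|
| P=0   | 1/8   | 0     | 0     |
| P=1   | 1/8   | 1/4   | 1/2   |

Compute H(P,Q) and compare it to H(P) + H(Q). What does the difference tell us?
Marginal P(P) (row sums):
  P(P=0) = 1/8 + 0 + 0 = 1/8
  P(P=1) = 1/8 + 1/4 + 1/2 = 7/8
Marginal P(Q) (column sums):
  P(Q=0) = 1/8 + 1/8 = 1/4
  P(Q=1) = 0 + 1/4 = 1/4
  P(Q=2) = 0 + 1/2 = 1/2

H(P,Q) = -[(1/8)·log₂(1/8) + (1/8)·log₂(1/8) + (1/4)·log₂(1/4) + (1/2)·log₂(1/2)]
  = 0.3750 + 0.3750 + 0.5000 + 0.5000
  = 1.7500 bits
H(P) = -[(1/8)·log₂(1/8) + (7/8)·log₂(7/8)]
  = 0.3750 + 0.1686
  = 0.5436 bits
H(Q) = -[(1/4)·log₂(1/4) + (1/4)·log₂(1/4) + (1/2)·log₂(1/2)]
  = 0.5000 + 0.5000 + 0.5000
  = 1.5000 bits

H(P) + H(Q) = 0.5436 + 1.5000 = 2.0436 bits
Difference: H(P) + H(Q) - H(P,Q) = 2.0436 - 1.7500 = 0.2936 bits = I(P;Q)

The difference is the mutual information; it is positive here, so P and Q are dependent (knowing one reduces uncertainty about the other by 0.2936 bits).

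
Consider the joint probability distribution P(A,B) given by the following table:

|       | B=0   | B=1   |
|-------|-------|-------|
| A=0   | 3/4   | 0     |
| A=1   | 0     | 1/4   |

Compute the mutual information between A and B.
Marginal P(A) (row sums):
  P(A=0) = 3/4 + 0 = 3/4
  P(A=1) = 0 + 1/4 = 1/4
Marginal P(B) (column sums):
  P(B=0) = 3/4 + 0 = 3/4
  P(B=1) = 0 + 1/4 = 1/4

H(A) = -[(3/4)·log₂(3/4) + (1/4)·log₂(1/4)]
  = 0.3113 + 0.5000
  = 0.8113 bits
H(B) = -[(3/4)·log₂(3/4) + (1/4)·log₂(1/4)]
  = 0.3113 + 0.5000
  = 0.8113 bits
H(A,B) = -[(3/4)·log₂(3/4) + (1/4)·log₂(1/4)]
  = 0.3113 + 0.5000
  = 0.8113 bits

I(A;B) = H(A) + H(B) - H(A,B)
  = 0.8113 + 0.8113 - 0.8113
  = 0.8113 bits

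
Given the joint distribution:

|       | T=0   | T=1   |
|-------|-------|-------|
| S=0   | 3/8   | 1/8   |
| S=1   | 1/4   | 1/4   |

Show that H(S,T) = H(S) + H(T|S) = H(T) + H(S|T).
Marginal P(S) (row sums):
  P(S=0) = 3/8 + 1/8 = 1/2
  P(S=1) = 1/4 + 1/4 = 1/2
Marginal P(T) (column sums):
  P(T=0) = 3/8 + 1/4 = 5/8
  P(T=1) = 1/8 + 1/4 = 3/8

Decomposition 1: H(S) + H(T|S)
H(S) = -[(1/2)·log₂(1/2) + (1/2)·log₂(1/2)]
  = 0.5000 + 0.5000
  = 1.0000 bits
H(T|S) = -Σ P(S,T)·log₂ P(T|S), where P(T|S) = P(S,T) / P(S)
  (S=0,T=0): P(T|S) = (3/8)/(1/2) = 3/4;  -(3/8)·log₂(3/4) = 0.1556
  (S=0,T=1): P(T|S) = (1/8)/(1/2) = 1/4;  -(1/8)·log₂(1/4) = 0.2500
  (S=1,T=0): P(T|S) = (1/4)/(1/2) = 1/2;  -(1/4)·log₂(1/2) = 0.2500
  (S=1,T=1): P(T|S) = (1/4)/(1/2) = 1/2;  -(1/4)·log₂(1/2) = 0.2500
H(T|S) = 0.1556 + 0.2500 + 0.2500 + 0.2500
  = 0.9056 bits
H(S) + H(T|S) = 1.0000 + 0.9056 = 1.9056 bits

Decomposition 2: H(T) + H(S|T)
H(T) = -[(5/8)·log₂(5/8) + (3/8)·log₂(3/8)]
  = 0.4238 + 0.5306
  = 0.9544 bits
H(S|T) = -Σ P(S,T)·log₂ P(S|T), where P(S|T) = P(S,T) / P(T)
  (S=0,T=0): P(S|T) = (3/8)/(5/8) = 3/5;  -(3/8)·log₂(3/5) = 0.2764
  (S=0,T=1): P(S|T) = (1/8)/(3/8) = 1/3;  -(1/8)·log₂(1/3) = 0.1981
  (S=1,T=0): P(S|T) = (1/4)/(5/8) = 2/5;  -(1/4)·log₂(2/5) = 0.3305
  (S=1,T=1): P(S|T) = (1/4)/(3/8) = 2/3;  -(1/4)·log₂(2/3) = 0.1462
H(S|T) = 0.2764 + 0.1981 + 0.3305 + 0.1462
  = 0.9512 bits
H(T) + H(S|T) = 0.9544 + 0.9512 = 1.9056 bits

Direct computation of the joint entropy:
H(S,T) = -[(3/8)·log₂(3/8) + (1/8)·log₂(1/8) + (1/4)·log₂(1/4) + (1/4)·log₂(1/4)]
  = 0.5306 + 0.3750 + 0.5000 + 0.5000
  = 1.9056 bits

All three agree: H(S,T) = 1.9056 bits ✓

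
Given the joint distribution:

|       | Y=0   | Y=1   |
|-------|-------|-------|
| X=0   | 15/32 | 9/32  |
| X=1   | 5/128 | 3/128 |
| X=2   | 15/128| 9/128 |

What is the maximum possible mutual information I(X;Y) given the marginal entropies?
The upper bound on mutual information is I(X;Y) ≤ min(H(X), H(Y)).

Marginal P(X) (row sums):
  P(X=0) = 15/32 + 9/32 = 3/4
  P(X=1) = 5/128 + 3/128 = 1/16
  P(X=2) = 15/128 + 9/128 = 3/16
Marginal P(Y) (column sums):
  P(Y=0) = 15/32 + 5/128 + 15/128 = 5/8
  P(Y=1) = 9/32 + 3/128 + 9/128 = 3/8

H(X) = -[(3/4)·log₂(3/4) + (1/16)·log₂(1/16) + (3/16)·log₂(3/16)]
  = 0.3113 + 0.2500 + 0.4528
  = 1.0141 bits
H(Y) = -[(5/8)·log₂(5/8) + (3/8)·log₂(3/8)]
  = 0.4238 + 0.5306
  = 0.9544 bits

Maximum possible I(X;Y) = min(1.0141, 0.9544) = 0.9544 bits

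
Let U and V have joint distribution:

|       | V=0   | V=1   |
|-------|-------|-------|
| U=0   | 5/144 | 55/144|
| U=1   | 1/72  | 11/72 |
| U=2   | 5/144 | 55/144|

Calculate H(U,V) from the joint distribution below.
H(U,V) = -Σ P(U,V) log₂ P(U,V), summed over the non-zero cells:
H(U,V) = -[(5/144)·log₂(5/144) + (55/144)·log₂(55/144) + (1/72)·log₂(1/72) + (11/72)·log₂(11/72) + (5/144)·log₂(5/144) + (55/144)·log₂(55/144)]
  = 0.1683 + 0.5304 + 0.0857 + 0.4141 + 0.1683 + 0.5304
  = 1.8972 bits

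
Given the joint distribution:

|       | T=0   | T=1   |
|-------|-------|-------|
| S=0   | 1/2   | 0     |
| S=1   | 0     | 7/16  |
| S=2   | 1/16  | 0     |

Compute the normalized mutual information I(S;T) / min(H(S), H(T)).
Marginal P(S) (row sums):
  P(S=0) = 1/2 + 0 = 1/2
  P(S=1) = 0 + 7/16 = 7/16
  P(S=2) = 1/16 + 0 = 1/16
Marginal P(T) (column sums):
  P(T=0) = 1/2 + 0 + 1/16 = 9/16
  P(T=1) = 0 + 7/16 + 0 = 7/16

H(S) = -[(1/2)·log₂(1/2) + (7/16)·log₂(7/16) + (1/16)·log₂(1/16)]
  = 0.5000 + 0.5218 + 0.2500
  = 1.2718 bits
H(T) = -[(9/16)·log₂(9/16) + (7/16)·log₂(7/16)]
  = 0.4669 + 0.5218
  = 0.9887 bits
H(S,T) = -[(1/2)·log₂(1/2) + (7/16)·log₂(7/16) + (1/16)·log₂(1/16)]
  = 0.5000 + 0.5218 + 0.2500
  = 1.2718 bits

I(S;T) = H(S) + H(T) - H(S,T)
  = 1.2718 + 0.9887 - 1.2718
  = 0.9887 bits

min(H(S), H(T)) = min(1.2718, 0.9887) = 0.9887 bits
Normalized MI = 0.9887 / 0.9887 = 1.0000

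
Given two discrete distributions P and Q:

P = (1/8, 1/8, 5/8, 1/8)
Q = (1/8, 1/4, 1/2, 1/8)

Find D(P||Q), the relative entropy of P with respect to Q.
D(P||Q) = Σ P(i) log₂(P(i)/Q(i))
  i=0: (1/8) × log₂((1/8)/(1/8)) = (1/8) × log₂(1) = 0.0000
  i=1: (1/8) × log₂((1/8)/(1/4)) = (1/8) × log₂(1/2) = -0.1250
  i=2: (5/8) × log₂((5/8)/(1/2)) = (5/8) × log₂(5/4) = 0.2012
  i=3: (1/8) × log₂((1/8)/(1/8)) = (1/8) × log₂(1) = 0.0000
D(P||Q) = 0.0000 - 0.1250 + 0.2012 + 0.0000
  = 0.0762 bits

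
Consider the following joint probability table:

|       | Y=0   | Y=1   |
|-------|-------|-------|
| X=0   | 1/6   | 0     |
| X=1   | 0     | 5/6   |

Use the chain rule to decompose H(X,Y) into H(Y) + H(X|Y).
By the chain rule: H(X,Y) = H(Y) + H(X|Y)

Marginal P(Y) (column sums):
  P(Y=0) = 1/6 + 0 = 1/6
  P(Y=1) = 0 + 5/6 = 5/6
H(Y) = -[(1/6)·log₂(1/6) + (5/6)·log₂(5/6)]
  = 0.4308 + 0.2192
  = 0.6500 bits
H(X|Y) = -Σ P(X,Y)·log₂ P(X|Y), where P(X|Y) = P(X,Y) / P(Y)
  (cells with P(X,Y) = 0 contribute 0)
  (X=0,Y=0): P(X|Y) = (1/6)/(1/6) = 1;  -(1/6)·log₂(1) = 0.0000
  (X=1,Y=1): P(X|Y) = (5/6)/(5/6) = 1;  -(5/6)·log₂(1) = 0.0000
H(X|Y) = 0.0000 + 0.0000
  = 0.0000 bits

H(X,Y) = H(Y) + H(X|Y) = 0.6500 + 0.0000 = 0.6500 bits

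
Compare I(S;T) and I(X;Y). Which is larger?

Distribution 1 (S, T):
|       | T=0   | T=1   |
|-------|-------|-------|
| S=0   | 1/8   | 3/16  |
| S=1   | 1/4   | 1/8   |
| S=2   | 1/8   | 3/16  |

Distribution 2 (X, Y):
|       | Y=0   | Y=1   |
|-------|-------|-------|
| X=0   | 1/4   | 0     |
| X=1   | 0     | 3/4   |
Distribution 1 (S, T):
Marginal P(S) (row sums):
  P(S=0) = 1/8 + 3/16 = 5/16
  P(S=1) = 1/4 + 1/8 = 3/8
  P(S=2) = 1/8 + 3/16 = 5/16
Marginal P(T) (column sums):
  P(T=0) = 1/8 + 1/4 + 1/8 = 1/2
  P(T=1) = 3/16 + 1/8 + 3/16 = 1/2

H(S) = -[(5/16)·log₂(5/16) + (3/8)·log₂(3/8) + (5/16)·log₂(5/16)]
  = 0.5244 + 0.5306 + 0.5244
  = 1.5794 bits
H(T) = -[(1/2)·log₂(1/2) + (1/2)·log₂(1/2)]
  = 0.5000 + 0.5000
  = 1.0000 bits
H(S,T) = -[(1/8)·log₂(1/8) + (3/16)·log₂(3/16) + (1/4)·log₂(1/4) + (1/8)·log₂(1/8) + (1/8)·log₂(1/8) + (3/16)·log₂(3/16)]
  = 0.3750 + 0.4528 + 0.5000 + 0.3750 + 0.3750 + 0.4528
  = 2.5306 bits

I(S;T) = H(S) + H(T) - H(S,T)
  = 1.5794 + 1.0000 - 2.5306
  = 0.0488 bits

Distribution 2 (X, Y):
Marginal P(X) (row sums):
  P(X=0) = 1/4 + 0 = 1/4
  P(X=1) = 0 + 3/4 = 3/4
Marginal P(Y) (column sums):
  P(Y=0) = 1/4 + 0 = 1/4
  P(Y=1) = 0 + 3/4 = 3/4

H(X) = -[(1/4)·log₂(1/4) + (3/4)·log₂(3/4)]
  = 0.5000 + 0.3113
  = 0.8113 bits
H(Y) = -[(1/4)·log₂(1/4) + (3/4)·log₂(3/4)]
  = 0.5000 + 0.3113
  = 0.8113 bits
H(X,Y) = -[(1/4)·log₂(1/4) + (3/4)·log₂(3/4)]
  = 0.5000 + 0.3113
  = 0.8113 bits

I(X;Y) = H(X) + H(Y) - H(X,Y)
  = 0.8113 + 0.8113 - 0.8113
  = 0.8113 bits

I(X;Y) = 0.8113 bits > I(S;T) = 0.0488 bits, so (X, Y) has the higher mutual information (stronger dependence).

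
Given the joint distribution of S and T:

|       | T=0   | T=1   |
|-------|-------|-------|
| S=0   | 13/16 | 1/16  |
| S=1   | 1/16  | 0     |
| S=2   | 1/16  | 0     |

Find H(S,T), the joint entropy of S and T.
H(S,T) = -Σ P(S,T) log₂ P(S,T), summed over the non-zero cells:
H(S,T) = -[(13/16)·log₂(13/16) + (1/16)·log₂(1/16) + (1/16)·log₂(1/16) + (1/16)·log₂(1/16)]
  = 0.2434 + 0.2500 + 0.2500 + 0.2500
  = 0.9934 bits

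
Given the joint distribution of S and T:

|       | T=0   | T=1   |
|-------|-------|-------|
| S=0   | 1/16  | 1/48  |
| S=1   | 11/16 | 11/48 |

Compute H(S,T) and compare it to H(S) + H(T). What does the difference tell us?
Marginal P(S) (row sums):
  P(S=0) = 1/16 + 1/48 = 1/12
  P(S=1) = 11/16 + 11/48 = 11/12
Marginal P(T) (column sums):
  P(T=0) = 1/16 + 11/16 = 3/4
  P(T=1) = 1/48 + 11/48 = 1/4

H(S,T) = -[(1/16)·log₂(1/16) + (1/48)·log₂(1/48) + (11/16)·log₂(11/16) + (11/48)·log₂(11/48)]
  = 0.2500 + 0.1164 + 0.3716 + 0.4871
  = 1.2251 bits
H(S) = -[(1/12)·log₂(1/12) + (11/12)·log₂(11/12)]
  = 0.2987 + 0.1151
  = 0.4138 bits
H(T) = -[(3/4)·log₂(3/4) + (1/4)·log₂(1/4)]
  = 0.3113 + 0.5000
  = 0.8113 bits

H(S) + H(T) = 0.4138 + 0.8113 = 1.2251 bits
Difference: H(S) + H(T) - H(S,T) = 1.2251 - 1.2251 = 0.0000 bits = I(S;T)

The difference is the mutual information; it is 0 here, so S and T are independent (the joint entropy equals the sum of the marginal entropies).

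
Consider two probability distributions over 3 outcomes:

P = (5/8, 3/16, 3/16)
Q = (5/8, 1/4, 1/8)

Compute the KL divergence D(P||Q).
D(P||Q) = Σ P(i) log₂(P(i)/Q(i))
  i=0: (5/8) × log₂((5/8)/(5/8)) = (5/8) × log₂(1) = 0.0000
  i=1: (3/16) × log₂((3/16)/(1/4)) = (3/16) × log₂(3/4) = -0.0778
  i=2: (3/16) × log₂((3/16)/(1/8)) = (3/16) × log₂(3/2) = 0.1097
D(P||Q) = 0.0000 - 0.0778 + 0.1097
  = 0.0319 bits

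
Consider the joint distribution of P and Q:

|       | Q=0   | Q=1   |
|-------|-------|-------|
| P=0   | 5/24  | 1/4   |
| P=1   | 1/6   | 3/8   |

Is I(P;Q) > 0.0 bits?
Marginal P(P) (row sums):
  P(P=0) = 5/24 + 1/4 = 11/24
  P(P=1) = 1/6 + 3/8 = 13/24
Marginal P(Q) (column sums):
  P(Q=0) = 5/24 + 1/6 = 3/8
  P(Q=1) = 1/4 + 3/8 = 5/8

H(P) = -[(11/24)·log₂(11/24) + (13/24)·log₂(13/24)]
  = 0.5159 + 0.4791
  = 0.9950 bits
H(Q) = -[(3/8)·log₂(3/8) + (5/8)·log₂(5/8)]
  = 0.5306 + 0.4238
  = 0.9544 bits
H(P,Q) = -[(5/24)·log₂(5/24) + (1/4)·log₂(1/4) + (1/6)·log₂(1/6) + (3/8)·log₂(3/8)]
  = 0.4715 + 0.5000 + 0.4308 + 0.5306
  = 1.9329 bits

I(P;Q) = H(P) + H(Q) - H(P,Q)
  = 0.9950 + 0.9544 - 1.9329
  = 0.0165 bits

Yes. I(P;Q) = 0.0165 bits, which is > 0.0 bits.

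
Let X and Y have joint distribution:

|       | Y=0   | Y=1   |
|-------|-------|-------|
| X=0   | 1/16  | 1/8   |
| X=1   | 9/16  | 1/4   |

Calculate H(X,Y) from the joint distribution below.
H(X,Y) = -Σ P(X,Y) log₂ P(X,Y), summed over the non-zero cells:
H(X,Y) = -[(1/16)·log₂(1/16) + (1/8)·log₂(1/8) + (9/16)·log₂(9/16) + (1/4)·log₂(1/4)]
  = 0.2500 + 0.3750 + 0.4669 + 0.5000
  = 1.5919 bits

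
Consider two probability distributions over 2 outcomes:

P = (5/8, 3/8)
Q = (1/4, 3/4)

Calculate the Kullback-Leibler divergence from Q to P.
D(P||Q) = Σ P(i) log₂(P(i)/Q(i))
  i=0: (5/8) × log₂((5/8)/(1/4)) = (5/8) × log₂(5/2) = 0.8262
  i=1: (3/8) × log₂((3/8)/(3/4)) = (3/8) × log₂(1/2) = -0.3750
D(P||Q) = 0.8262 - 0.3750
  = 0.4512 bits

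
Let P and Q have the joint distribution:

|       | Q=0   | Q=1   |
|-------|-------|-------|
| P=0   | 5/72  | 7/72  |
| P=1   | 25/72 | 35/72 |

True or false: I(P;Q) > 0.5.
Marginal P(P) (row sums):
  P(P=0) = 5/72 + 7/72 = 1/6
  P(P=1) = 25/72 + 35/72 = 5/6
Marginal P(Q) (column sums):
  P(Q=0) = 5/72 + 25/72 = 5/12
  P(Q=1) = 7/72 + 35/72 = 7/12

H(P) = -[(1/6)·log₂(1/6) + (5/6)·log₂(5/6)]
  = 0.4308 + 0.2192
  = 0.6500 bits
H(Q) = -[(5/12)·log₂(5/12) + (7/12)·log₂(7/12)]
  = 0.5263 + 0.4536
  = 0.9799 bits
H(P,Q) = -[(5/72)·log₂(5/72) + (7/72)·log₂(7/72) + (25/72)·log₂(25/72) + (35/72)·log₂(35/72)]
  = 0.2672 + 0.3269 + 0.5299 + 0.5059
  = 1.6299 bits

I(P;Q) = H(P) + H(Q) - H(P,Q)
  = 0.6500 + 0.9799 - 1.6299
  = 0.0000 bits

False. I(P;Q) = 0.0000 bits, which is ≤ 0.5 bits.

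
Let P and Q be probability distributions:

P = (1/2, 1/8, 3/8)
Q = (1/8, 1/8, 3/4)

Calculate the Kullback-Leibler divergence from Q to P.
D(P||Q) = Σ P(i) log₂(P(i)/Q(i))
  i=0: (1/2) × log₂((1/2)/(1/8)) = (1/2) × log₂(4) = 1.0000
  i=1: (1/8) × log₂((1/8)/(1/8)) = (1/8) × log₂(1) = 0.0000
  i=2: (3/8) × log₂((3/8)/(3/4)) = (3/8) × log₂(1/2) = -0.3750
D(P||Q) = 1.0000 + 0.0000 - 0.3750
  = 0.6250 bits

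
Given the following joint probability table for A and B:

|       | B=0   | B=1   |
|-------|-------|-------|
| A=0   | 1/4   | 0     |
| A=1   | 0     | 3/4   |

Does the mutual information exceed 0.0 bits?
Marginal P(A) (row sums):
  P(A=0) = 1/4 + 0 = 1/4
  P(A=1) = 0 + 3/4 = 3/4
Marginal P(B) (column sums):
  P(B=0) = 1/4 + 0 = 1/4
  P(B=1) = 0 + 3/4 = 3/4

H(A) = -[(1/4)·log₂(1/4) + (3/4)·log₂(3/4)]
  = 0.5000 + 0.3113
  = 0.8113 bits
H(B) = -[(1/4)·log₂(1/4) + (3/4)·log₂(3/4)]
  = 0.5000 + 0.3113
  = 0.8113 bits
H(A,B) = -[(1/4)·log₂(1/4) + (3/4)·log₂(3/4)]
  = 0.5000 + 0.3113
  = 0.8113 bits

I(A;B) = H(A) + H(B) - H(A,B)
  = 0.8113 + 0.8113 - 0.8113
  = 0.8113 bits

Yes. I(A;B) = 0.8113 bits, which is > 0.0 bits.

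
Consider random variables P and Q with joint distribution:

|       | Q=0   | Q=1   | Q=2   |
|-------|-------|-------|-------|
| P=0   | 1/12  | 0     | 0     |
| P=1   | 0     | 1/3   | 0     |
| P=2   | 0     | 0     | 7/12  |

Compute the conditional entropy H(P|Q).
Marginal P(Q) (column sums):
  P(Q=0) = 1/12 + 0 + 0 = 1/12
  P(Q=1) = 0 + 1/3 + 0 = 1/3
  P(Q=2) = 0 + 0 + 7/12 = 7/12

H(P|Q) = -Σ P(P,Q)·log₂ P(P|Q), where P(P|Q) = P(P,Q) / P(Q)
  (cells with P(P,Q) = 0 contribute 0)
  (P=0,Q=0): P(P|Q) = (1/12)/(1/12) = 1;  -(1/12)·log₂(1) = 0.0000
  (P=1,Q=1): P(P|Q) = (1/3)/(1/3) = 1;  -(1/3)·log₂(1) = 0.0000
  (P=2,Q=2): P(P|Q) = (7/12)/(7/12) = 1;  -(7/12)·log₂(1) = 0.0000
H(P|Q) = 0.0000 + 0.0000 + 0.0000
  = 0.0000 bits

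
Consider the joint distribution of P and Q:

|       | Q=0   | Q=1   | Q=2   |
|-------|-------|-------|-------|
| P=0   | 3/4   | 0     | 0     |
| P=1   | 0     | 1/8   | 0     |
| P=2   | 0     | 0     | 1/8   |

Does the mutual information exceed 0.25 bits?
Marginal P(P) (row sums):
  P(P=0) = 3/4 + 0 + 0 = 3/4
  P(P=1) = 0 + 1/8 + 0 = 1/8
  P(P=2) = 0 + 0 + 1/8 = 1/8
Marginal P(Q) (column sums):
  P(Q=0) = 3/4 + 0 + 0 = 3/4
  P(Q=1) = 0 + 1/8 + 0 = 1/8
  P(Q=2) = 0 + 0 + 1/8 = 1/8

H(P) = -[(3/4)·log₂(3/4) + (1/8)·log₂(1/8) + (1/8)·log₂(1/8)]
  = 0.3113 + 0.3750 + 0.3750
  = 1.0613 bits
H(Q) = -[(3/4)·log₂(3/4) + (1/8)·log₂(1/8) + (1/8)·log₂(1/8)]
  = 0.3113 + 0.3750 + 0.3750
  = 1.0613 bits
H(P,Q) = -[(3/4)·log₂(3/4) + (1/8)·log₂(1/8) + (1/8)·log₂(1/8)]
  = 0.3113 + 0.3750 + 0.3750
  = 1.0613 bits

I(P;Q) = H(P) + H(Q) - H(P,Q)
  = 1.0613 + 1.0613 - 1.0613
  = 1.0613 bits

Yes. I(P;Q) = 1.0613 bits, which is > 0.25 bits.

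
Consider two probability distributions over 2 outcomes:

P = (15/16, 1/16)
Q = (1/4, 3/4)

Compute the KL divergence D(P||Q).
D(P||Q) = Σ P(i) log₂(P(i)/Q(i))
  i=0: (15/16) × log₂((15/16)/(1/4)) = (15/16) × log₂(15/4) = 1.7877
  i=1: (1/16) × log₂((1/16)/(3/4)) = (1/16) × log₂(1/12) = -0.2241
D(P||Q) = 1.7877 - 0.2241
  = 1.5636 bits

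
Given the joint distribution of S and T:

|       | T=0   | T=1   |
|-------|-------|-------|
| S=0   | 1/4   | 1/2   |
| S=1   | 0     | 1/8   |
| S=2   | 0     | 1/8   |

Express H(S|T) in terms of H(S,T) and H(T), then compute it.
H(S|T) = H(S,T) - H(T)

Marginal P(T) (column sums):
  P(T=0) = 1/4 + 0 + 0 = 1/4
  P(T=1) = 1/2 + 1/8 + 1/8 = 3/4

H(S,T) = -[(1/4)·log₂(1/4) + (1/2)·log₂(1/2) + (1/8)·log₂(1/8) + (1/8)·log₂(1/8)]
  = 0.5000 + 0.5000 + 0.3750 + 0.3750
  = 1.7500 bits
H(T) = -[(1/4)·log₂(1/4) + (3/4)·log₂(3/4)]
  = 0.5000 + 0.3113
  = 0.8113 bits

H(S|T) = 1.7500 - 0.8113 = 0.9387 bits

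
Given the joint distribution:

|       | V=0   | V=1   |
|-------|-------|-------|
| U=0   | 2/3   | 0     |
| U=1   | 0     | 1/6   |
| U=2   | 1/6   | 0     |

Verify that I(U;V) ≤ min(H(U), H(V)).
Marginal P(U) (row sums):
  P(U=0) = 2/3 + 0 = 2/3
  P(U=1) = 0 + 1/6 = 1/6
  P(U=2) = 1/6 + 0 = 1/6
Marginal P(V) (column sums):
  P(V=0) = 2/3 + 0 + 1/6 = 5/6
  P(V=1) = 0 + 1/6 + 0 = 1/6

H(U) = -[(2/3)·log₂(2/3) + (1/6)·log₂(1/6) + (1/6)·log₂(1/6)]
  = 0.3900 + 0.4308 + 0.4308
  = 1.2516 bits
H(V) = -[(5/6)·log₂(5/6) + (1/6)·log₂(1/6)]
  = 0.2192 + 0.4308
  = 0.6500 bits
H(U,V) = -[(2/3)·log₂(2/3) + (1/6)·log₂(1/6) + (1/6)·log₂(1/6)]
  = 0.3900 + 0.4308 + 0.4308
  = 1.2516 bits

I(U;V) = H(U) + H(V) - H(U,V)
  = 1.2516 + 0.6500 - 1.2516
  = 0.6500 bits

min(H(U), H(V)) = min(1.2516, 0.6500) = 0.6500 bits
Since 0.6500 ≤ 0.6500, the bound is satisfied ✓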